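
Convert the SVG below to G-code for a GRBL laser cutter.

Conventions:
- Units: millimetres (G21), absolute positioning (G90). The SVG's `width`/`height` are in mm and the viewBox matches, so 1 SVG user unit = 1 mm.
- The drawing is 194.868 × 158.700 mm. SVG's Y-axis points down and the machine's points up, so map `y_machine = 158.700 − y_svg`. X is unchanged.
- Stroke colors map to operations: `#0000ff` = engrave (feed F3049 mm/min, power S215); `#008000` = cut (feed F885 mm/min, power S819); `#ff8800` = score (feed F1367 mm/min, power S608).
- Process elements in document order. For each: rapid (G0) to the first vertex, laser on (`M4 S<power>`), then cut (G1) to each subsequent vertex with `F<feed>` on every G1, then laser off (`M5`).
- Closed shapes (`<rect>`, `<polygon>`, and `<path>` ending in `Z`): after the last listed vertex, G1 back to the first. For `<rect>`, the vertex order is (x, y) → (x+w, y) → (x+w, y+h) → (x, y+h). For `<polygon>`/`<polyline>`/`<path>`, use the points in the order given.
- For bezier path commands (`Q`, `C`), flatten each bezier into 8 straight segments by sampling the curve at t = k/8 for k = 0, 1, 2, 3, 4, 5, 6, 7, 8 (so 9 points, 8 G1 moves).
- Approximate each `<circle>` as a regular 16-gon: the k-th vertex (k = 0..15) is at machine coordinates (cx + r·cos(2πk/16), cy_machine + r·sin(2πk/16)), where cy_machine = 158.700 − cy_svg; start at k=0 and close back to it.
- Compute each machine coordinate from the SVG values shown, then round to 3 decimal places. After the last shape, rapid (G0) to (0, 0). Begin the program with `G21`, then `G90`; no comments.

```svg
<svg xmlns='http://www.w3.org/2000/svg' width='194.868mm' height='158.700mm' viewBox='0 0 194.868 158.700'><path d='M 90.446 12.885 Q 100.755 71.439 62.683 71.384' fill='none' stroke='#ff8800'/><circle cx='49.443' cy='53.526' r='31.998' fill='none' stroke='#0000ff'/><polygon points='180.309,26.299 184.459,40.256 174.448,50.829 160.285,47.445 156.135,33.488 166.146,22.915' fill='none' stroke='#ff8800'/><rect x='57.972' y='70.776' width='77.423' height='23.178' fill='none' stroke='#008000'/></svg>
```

Since the viewBox matches the mm dimensions, user units are millimetres directly. The only transform is the Y-flip y_m = 158.700 − y_svg.

Shape 1 is a quadratic bezier drawn with `<path>`. Its stroke #ff8800 means score at S608, F1367. After flipping Y the toolpath is (90.446,145.815) → (92.267,132.092) → (92.577,120.201) → (91.374,110.141) → (88.660,101.913) → (84.433,95.517) → (78.695,90.952) → (71.445,88.218) → (62.683,87.316).

Shape 2 is a circle drawn with `<circle>`. Its stroke #0000ff means engrave at S215, F3049. After flipping Y the toolpath is (81.441,105.174) → (79.005,117.419) → (72.069,127.800) → (61.688,134.736) → (49.443,137.172) → (37.198,134.736) → (26.817,127.800) → (19.881,117.419) → (17.445,105.174) → (19.881,92.929) → (26.817,82.548) → (37.198,75.612) → (49.443,73.176) → (61.688,75.612) → (72.069,82.548) → (79.005,92.929) → (81.441,105.174), returning to the start.

Shape 3 is a regular polygon drawn with `<polygon>`. Its stroke #ff8800 means score at S608, F1367. After flipping Y the toolpath is (180.309,132.401) → (184.459,118.444) → (174.448,107.871) → (160.285,111.255) → (156.135,125.212) → (166.146,135.785) → (180.309,132.401), returning to the start.

Shape 4 is a rectangle drawn with `<rect>`. Its stroke #008000 means cut at S819, F885. After flipping Y the toolpath is (57.972,87.924) → (135.395,87.924) → (135.395,64.746) → (57.972,64.746) → (57.972,87.924), returning to the start.

G21
G90
G0 X90.446 Y145.815
M4 S608
G1 X92.267 Y132.092 F1367
G1 X92.577 Y120.201 F1367
G1 X91.374 Y110.141 F1367
G1 X88.660 Y101.913 F1367
G1 X84.433 Y95.517 F1367
G1 X78.695 Y90.952 F1367
G1 X71.445 Y88.218 F1367
G1 X62.683 Y87.316 F1367
M5
G0 X81.441 Y105.174
M4 S215
G1 X79.005 Y117.419 F3049
G1 X72.069 Y127.800 F3049
G1 X61.688 Y134.736 F3049
G1 X49.443 Y137.172 F3049
G1 X37.198 Y134.736 F3049
G1 X26.817 Y127.800 F3049
G1 X19.881 Y117.419 F3049
G1 X17.445 Y105.174 F3049
G1 X19.881 Y92.929 F3049
G1 X26.817 Y82.548 F3049
G1 X37.198 Y75.612 F3049
G1 X49.443 Y73.176 F3049
G1 X61.688 Y75.612 F3049
G1 X72.069 Y82.548 F3049
G1 X79.005 Y92.929 F3049
G1 X81.441 Y105.174 F3049
M5
G0 X180.309 Y132.401
M4 S608
G1 X184.459 Y118.444 F1367
G1 X174.448 Y107.871 F1367
G1 X160.285 Y111.255 F1367
G1 X156.135 Y125.212 F1367
G1 X166.146 Y135.785 F1367
G1 X180.309 Y132.401 F1367
M5
G0 X57.972 Y87.924
M4 S819
G1 X135.395 Y87.924 F885
G1 X135.395 Y64.746 F885
G1 X57.972 Y64.746 F885
G1 X57.972 Y87.924 F885
M5
G0 X0.000 Y0.000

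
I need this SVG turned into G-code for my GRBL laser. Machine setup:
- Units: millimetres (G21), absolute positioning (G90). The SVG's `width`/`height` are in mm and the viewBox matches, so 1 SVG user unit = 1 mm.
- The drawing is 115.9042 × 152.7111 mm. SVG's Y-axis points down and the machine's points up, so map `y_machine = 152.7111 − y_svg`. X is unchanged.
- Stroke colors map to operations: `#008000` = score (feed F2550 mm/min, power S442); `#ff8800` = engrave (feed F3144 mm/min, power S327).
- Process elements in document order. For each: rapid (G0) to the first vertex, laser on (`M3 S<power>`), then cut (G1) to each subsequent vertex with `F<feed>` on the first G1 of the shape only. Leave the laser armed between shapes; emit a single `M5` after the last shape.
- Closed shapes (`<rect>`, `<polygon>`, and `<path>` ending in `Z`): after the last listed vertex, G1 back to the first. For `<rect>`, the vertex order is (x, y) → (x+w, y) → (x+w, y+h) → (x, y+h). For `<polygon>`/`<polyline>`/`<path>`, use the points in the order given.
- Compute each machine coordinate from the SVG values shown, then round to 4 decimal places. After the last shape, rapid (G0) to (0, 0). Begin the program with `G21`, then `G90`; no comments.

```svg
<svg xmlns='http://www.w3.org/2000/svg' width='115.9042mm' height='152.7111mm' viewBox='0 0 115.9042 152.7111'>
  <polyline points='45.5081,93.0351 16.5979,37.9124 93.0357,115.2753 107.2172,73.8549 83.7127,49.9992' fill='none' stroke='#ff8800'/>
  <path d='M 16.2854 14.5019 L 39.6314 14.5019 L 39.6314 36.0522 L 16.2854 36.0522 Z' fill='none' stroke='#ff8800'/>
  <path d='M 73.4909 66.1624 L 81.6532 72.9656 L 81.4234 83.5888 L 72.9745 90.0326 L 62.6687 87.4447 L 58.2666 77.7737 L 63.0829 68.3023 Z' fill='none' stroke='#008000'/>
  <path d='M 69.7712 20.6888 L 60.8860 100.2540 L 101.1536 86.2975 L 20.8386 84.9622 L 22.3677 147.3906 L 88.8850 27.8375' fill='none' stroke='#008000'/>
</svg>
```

G21
G90
G0 X45.5081 Y59.6760
M3 S327
G1 X16.5979 Y114.7987 F3144
G1 X93.0357 Y37.4358
G1 X107.2172 Y78.8562
G1 X83.7127 Y102.7119
G0 X16.2854 Y138.2092
M3 S327
G1 X39.6314 Y138.2092 F3144
G1 X39.6314 Y116.6589
G1 X16.2854 Y116.6589
G1 X16.2854 Y138.2092
G0 X73.4909 Y86.5487
M3 S442
G1 X81.6532 Y79.7455 F2550
G1 X81.4234 Y69.1223
G1 X72.9745 Y62.6785
G1 X62.6687 Y65.2664
G1 X58.2666 Y74.9374
G1 X63.0829 Y84.4088
G1 X73.4909 Y86.5487
G0 X69.7712 Y132.0223
M3 S442
G1 X60.8860 Y52.4571 F2550
G1 X101.1536 Y66.4136
G1 X20.8386 Y67.7489
G1 X22.3677 Y5.3205
G1 X88.8850 Y124.8736
M5
G0 X0.0000 Y0.0000

viewBox `0 0 115.9042 152.7111` with mm width/height → 1 unit = 1 mm. Flip: y_m = 152.7111 − y_svg.

**Shape 1** — `<polyline>` open polyline, stroke `#ff8800` → engrave (S327, F3144). Machine vertices: (45.5081,59.6760) → (16.5979,114.7987) → (93.0357,37.4358) → (107.2172,78.8562) → (83.7127,102.7119). Open path.

**Shape 2** — `<path>` rectangle, stroke `#ff8800` → engrave (S327, F3144). Machine vertices: (16.2854,138.2092) → (39.6314,138.2092) → (39.6314,116.6589) → (16.2854,116.6589) → (16.2854,138.2092). Closed: final G1 returns to the first vertex.

**Shape 3** — `<path>` regular polygon, stroke `#008000` → score (S442, F2550). Machine vertices: (73.4909,86.5487) → (81.6532,79.7455) → (81.4234,69.1223) → (72.9745,62.6785) → (62.6687,65.2664) → (58.2666,74.9374) → (63.0829,84.4088) → (73.4909,86.5487). Closed: final G1 returns to the first vertex.

**Shape 4** — `<path>` open polyline, stroke `#008000` → score (S442, F2550). Machine vertices: (69.7712,132.0223) → (60.8860,52.4571) → (101.1536,66.4136) → (20.8386,67.7489) → (22.3677,5.3205) → (88.8850,124.8736). Open path.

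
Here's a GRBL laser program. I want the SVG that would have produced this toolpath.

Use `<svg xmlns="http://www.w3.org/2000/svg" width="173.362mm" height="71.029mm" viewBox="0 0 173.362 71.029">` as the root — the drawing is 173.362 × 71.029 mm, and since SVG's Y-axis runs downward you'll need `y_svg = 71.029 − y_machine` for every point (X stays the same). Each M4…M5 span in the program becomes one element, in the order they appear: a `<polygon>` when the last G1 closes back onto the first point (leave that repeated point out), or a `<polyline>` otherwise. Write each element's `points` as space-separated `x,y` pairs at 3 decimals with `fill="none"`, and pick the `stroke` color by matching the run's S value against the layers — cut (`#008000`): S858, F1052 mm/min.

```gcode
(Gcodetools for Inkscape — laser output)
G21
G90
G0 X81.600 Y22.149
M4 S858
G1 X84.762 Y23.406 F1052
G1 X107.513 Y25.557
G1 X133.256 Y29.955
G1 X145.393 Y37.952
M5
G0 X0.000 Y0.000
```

<svg xmlns="http://www.w3.org/2000/svg" width="173.362mm" height="71.029mm" viewBox="0 0 173.362 71.029">
  <polyline points="81.600,48.880 84.762,47.623 107.513,45.472 133.256,41.074 145.393,33.077" fill="none" stroke="#008000"/>
</svg>

Each laser-on run becomes one SVG element. Flip Y back into SVG space with y_svg = 71.029 − y_machine. Every run uses S858, so all elements get stroke `#008000` (cut).

Run 1: The run is open, so emit a `<polyline>` with points (Y-flipped): 81.600,48.880 84.762,47.623 107.513,45.472 133.256,41.074 145.393,33.077.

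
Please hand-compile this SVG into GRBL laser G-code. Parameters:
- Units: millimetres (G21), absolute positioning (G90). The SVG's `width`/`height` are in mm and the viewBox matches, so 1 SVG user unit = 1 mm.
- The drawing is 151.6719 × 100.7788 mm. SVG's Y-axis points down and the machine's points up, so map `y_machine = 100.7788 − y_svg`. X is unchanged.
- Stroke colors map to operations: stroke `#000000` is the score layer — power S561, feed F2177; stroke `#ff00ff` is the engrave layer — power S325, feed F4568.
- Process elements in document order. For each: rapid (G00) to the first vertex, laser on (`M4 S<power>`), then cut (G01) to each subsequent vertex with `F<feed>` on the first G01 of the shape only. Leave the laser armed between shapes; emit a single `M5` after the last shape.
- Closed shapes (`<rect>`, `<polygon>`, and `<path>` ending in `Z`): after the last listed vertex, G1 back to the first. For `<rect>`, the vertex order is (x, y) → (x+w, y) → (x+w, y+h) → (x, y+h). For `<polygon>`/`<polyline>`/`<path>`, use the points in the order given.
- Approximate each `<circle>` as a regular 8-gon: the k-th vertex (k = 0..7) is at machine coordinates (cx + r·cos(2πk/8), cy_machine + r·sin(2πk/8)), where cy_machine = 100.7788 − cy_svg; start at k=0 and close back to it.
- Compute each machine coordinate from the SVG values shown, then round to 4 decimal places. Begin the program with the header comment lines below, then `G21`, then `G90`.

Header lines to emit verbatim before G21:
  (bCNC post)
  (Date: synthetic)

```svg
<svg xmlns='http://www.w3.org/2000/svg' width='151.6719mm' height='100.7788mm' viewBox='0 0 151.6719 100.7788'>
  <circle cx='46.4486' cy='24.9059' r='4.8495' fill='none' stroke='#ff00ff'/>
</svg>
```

1 u = 1 mm; y_m = 100.7788 − y.

[1] `<circle>` circle, #ff00ff→engrave S325 F4568: (51.2981,75.8729) → (49.8777,79.3020) → (46.4486,80.7224) → (43.0195,79.3020) → (41.5991,75.8729) → (43.0195,72.4438) → (46.4486,71.0234) → (49.8777,72.4438) → (51.2981,75.8729) (closed)

(bCNC post)
(Date: synthetic)
G21
G90
G00 X51.2981 Y75.8729
M4 S325
G01 X49.8777 Y79.3020 F4568
G01 X46.4486 Y80.7224
G01 X43.0195 Y79.3020
G01 X41.5991 Y75.8729
G01 X43.0195 Y72.4438
G01 X46.4486 Y71.0234
G01 X49.8777 Y72.4438
G01 X51.2981 Y75.8729
M5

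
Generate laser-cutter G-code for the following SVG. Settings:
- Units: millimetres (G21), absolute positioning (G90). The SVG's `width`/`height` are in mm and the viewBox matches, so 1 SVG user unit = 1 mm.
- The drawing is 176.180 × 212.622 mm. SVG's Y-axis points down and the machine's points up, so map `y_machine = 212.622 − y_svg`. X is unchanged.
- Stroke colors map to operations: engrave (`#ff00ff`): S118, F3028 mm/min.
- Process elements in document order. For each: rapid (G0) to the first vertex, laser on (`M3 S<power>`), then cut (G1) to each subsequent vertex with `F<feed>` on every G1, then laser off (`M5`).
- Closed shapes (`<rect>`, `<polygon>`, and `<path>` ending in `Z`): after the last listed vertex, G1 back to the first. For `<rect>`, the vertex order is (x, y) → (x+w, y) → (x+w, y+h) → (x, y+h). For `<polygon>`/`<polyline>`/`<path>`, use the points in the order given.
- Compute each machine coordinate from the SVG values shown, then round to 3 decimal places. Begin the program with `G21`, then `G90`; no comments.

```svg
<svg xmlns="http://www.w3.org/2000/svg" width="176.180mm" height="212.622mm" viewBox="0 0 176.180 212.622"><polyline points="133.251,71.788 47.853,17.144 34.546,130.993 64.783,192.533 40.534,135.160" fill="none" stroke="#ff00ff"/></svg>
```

G21
G90
G0 X133.251 Y140.834
M3 S118
G1 X47.853 Y195.478 F3028
G1 X34.546 Y81.629 F3028
G1 X64.783 Y20.089 F3028
G1 X40.534 Y77.462 F3028
M5

viewBox `0 0 176.180 212.622` with mm width/height → 1 unit = 1 mm. Flip: y_m = 212.622 − y_svg.

**Shape 1** — `<polyline>` open polyline, stroke `#ff00ff` → engrave (S118, F3028). Machine vertices: (133.251,140.834) → (47.853,195.478) → (34.546,81.629) → (64.783,20.089) → (40.534,77.462). Open path.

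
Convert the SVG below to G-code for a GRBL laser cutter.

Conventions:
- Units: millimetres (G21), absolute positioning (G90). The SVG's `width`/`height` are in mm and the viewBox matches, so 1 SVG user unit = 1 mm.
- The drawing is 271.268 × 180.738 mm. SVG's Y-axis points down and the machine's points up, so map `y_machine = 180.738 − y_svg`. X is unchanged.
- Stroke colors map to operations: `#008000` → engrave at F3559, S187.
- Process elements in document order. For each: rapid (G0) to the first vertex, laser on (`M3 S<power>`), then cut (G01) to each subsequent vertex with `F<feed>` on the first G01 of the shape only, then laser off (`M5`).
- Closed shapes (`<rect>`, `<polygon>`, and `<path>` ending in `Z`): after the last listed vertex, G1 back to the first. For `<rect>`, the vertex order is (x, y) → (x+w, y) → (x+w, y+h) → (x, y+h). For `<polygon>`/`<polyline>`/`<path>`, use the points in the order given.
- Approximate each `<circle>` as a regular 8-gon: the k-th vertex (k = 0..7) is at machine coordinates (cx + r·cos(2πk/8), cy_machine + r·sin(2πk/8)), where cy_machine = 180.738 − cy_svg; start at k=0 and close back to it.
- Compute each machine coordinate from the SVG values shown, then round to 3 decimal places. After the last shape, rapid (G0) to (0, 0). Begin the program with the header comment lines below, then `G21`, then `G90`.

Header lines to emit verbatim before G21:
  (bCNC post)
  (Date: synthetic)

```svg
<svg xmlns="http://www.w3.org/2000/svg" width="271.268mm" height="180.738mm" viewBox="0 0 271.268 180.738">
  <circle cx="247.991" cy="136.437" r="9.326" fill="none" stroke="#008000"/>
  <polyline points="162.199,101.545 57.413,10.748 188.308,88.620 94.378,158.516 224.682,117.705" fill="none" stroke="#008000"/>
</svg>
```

viewBox `0 0 271.268 180.738` with mm width/height → 1 unit = 1 mm. Flip: y_m = 180.738 − y_svg.

**Shape 1** — `<circle>` circle, stroke `#008000` → engrave (S187, F3559). Machine vertices: (257.317,44.301) → (254.585,50.895) → (247.991,53.627) → (241.397,50.895) → (238.665,44.301) → (241.397,37.707) → (247.991,34.975) → (254.585,37.707) → (257.317,44.301). Closed: final G1 returns to the first vertex.

**Shape 2** — `<polyline>` open polyline, stroke `#008000` → engrave (S187, F3559). Machine vertices: (162.199,79.193) → (57.413,169.990) → (188.308,92.118) → (94.378,22.222) → (224.682,63.033). Open path.

(bCNC post)
(Date: synthetic)
G21
G90
G0 X257.317 Y44.301
M3 S187
G01 X254.585 Y50.895 F3559
G01 X247.991 Y53.627
G01 X241.397 Y50.895
G01 X238.665 Y44.301
G01 X241.397 Y37.707
G01 X247.991 Y34.975
G01 X254.585 Y37.707
G01 X257.317 Y44.301
M5
G0 X162.199 Y79.193
M3 S187
G01 X57.413 Y169.990 F3559
G01 X188.308 Y92.118
G01 X94.378 Y22.222
G01 X224.682 Y63.033
M5
G0 X0.000 Y0.000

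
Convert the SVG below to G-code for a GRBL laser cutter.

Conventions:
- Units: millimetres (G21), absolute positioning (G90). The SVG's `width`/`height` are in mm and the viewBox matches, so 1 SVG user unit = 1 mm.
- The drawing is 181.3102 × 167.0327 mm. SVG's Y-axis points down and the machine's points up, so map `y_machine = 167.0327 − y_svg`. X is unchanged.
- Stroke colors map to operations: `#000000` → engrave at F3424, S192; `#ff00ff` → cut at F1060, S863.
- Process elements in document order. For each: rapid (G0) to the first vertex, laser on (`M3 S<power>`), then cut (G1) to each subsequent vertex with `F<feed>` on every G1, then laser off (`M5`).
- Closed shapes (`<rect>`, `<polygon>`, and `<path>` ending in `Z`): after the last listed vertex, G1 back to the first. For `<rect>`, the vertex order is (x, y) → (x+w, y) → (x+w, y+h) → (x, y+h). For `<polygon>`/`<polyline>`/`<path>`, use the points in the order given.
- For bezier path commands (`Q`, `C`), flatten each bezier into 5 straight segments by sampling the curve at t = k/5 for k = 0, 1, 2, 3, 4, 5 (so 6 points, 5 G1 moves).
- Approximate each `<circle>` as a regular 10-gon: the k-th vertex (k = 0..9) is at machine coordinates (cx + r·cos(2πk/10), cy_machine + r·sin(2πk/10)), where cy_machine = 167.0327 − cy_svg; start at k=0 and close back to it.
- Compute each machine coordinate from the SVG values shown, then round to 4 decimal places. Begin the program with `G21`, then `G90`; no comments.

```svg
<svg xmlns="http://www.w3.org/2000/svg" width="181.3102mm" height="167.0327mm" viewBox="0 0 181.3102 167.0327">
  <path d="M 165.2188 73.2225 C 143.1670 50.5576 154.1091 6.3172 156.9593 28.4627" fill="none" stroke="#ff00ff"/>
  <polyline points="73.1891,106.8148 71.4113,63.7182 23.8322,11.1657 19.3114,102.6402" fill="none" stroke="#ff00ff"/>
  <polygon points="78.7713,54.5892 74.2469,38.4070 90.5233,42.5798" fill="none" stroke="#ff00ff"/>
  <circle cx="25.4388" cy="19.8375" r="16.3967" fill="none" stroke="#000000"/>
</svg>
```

viewBox `0 0 181.3102 167.0327` with mm width/height → 1 unit = 1 mm. Flip: y_m = 167.0327 − y_svg.

**Shape 1** — `<path>` cubic bezier, stroke `#ff00ff` → cut (S863, F1060). Control points (SVG): P0=(165.2188,73.2225), P1=(143.1670,50.5576), P2=(154.1091,6.3172), P3=(156.9593,28.4627); sampled at t=k/5. Machine vertices: (165.2188,93.8102) → (155.6183,109.2945) → (151.9642,125.7348) → (152.2844,138.9089) → (154.6068,144.5947) → (156.9593,138.5700). Open path.

**Shape 2** — `<polyline>` open polyline, stroke `#ff00ff` → cut (S863, F1060). Machine vertices: (73.1891,60.2179) → (71.4113,103.3145) → (23.8322,155.8670) → (19.3114,64.3925). Open path.

**Shape 3** — `<polygon>` regular polygon, stroke `#ff00ff` → cut (S863, F1060). Machine vertices: (78.7713,112.4435) → (74.2469,128.6257) → (90.5233,124.4529) → (78.7713,112.4435). Closed: final G1 returns to the first vertex.

**Shape 4** — `<circle>` circle, stroke `#000000` → engrave (S192, F3424). Machine vertices: (41.8355,147.1952) → (38.7040,156.8329) → (30.5057,162.7894) → (20.3719,162.7894) → (12.1736,156.8329) → (9.0421,147.1952) → (12.1736,137.5575) → (20.3719,131.6010) → (30.5057,131.6010) → (38.7040,137.5575) → (41.8355,147.1952). Closed: final G1 returns to the first vertex.

G21
G90
G0 X165.2188 Y93.8102
M3 S863
G1 X155.6183 Y109.2945 F1060
G1 X151.9642 Y125.7348 F1060
G1 X152.2844 Y138.9089 F1060
G1 X154.6068 Y144.5947 F1060
G1 X156.9593 Y138.5700 F1060
M5
G0 X73.1891 Y60.2179
M3 S863
G1 X71.4113 Y103.3145 F1060
G1 X23.8322 Y155.8670 F1060
G1 X19.3114 Y64.3925 F1060
M5
G0 X78.7713 Y112.4435
M3 S863
G1 X74.2469 Y128.6257 F1060
G1 X90.5233 Y124.4529 F1060
G1 X78.7713 Y112.4435 F1060
M5
G0 X41.8355 Y147.1952
M3 S192
G1 X38.7040 Y156.8329 F3424
G1 X30.5057 Y162.7894 F3424
G1 X20.3719 Y162.7894 F3424
G1 X12.1736 Y156.8329 F3424
G1 X9.0421 Y147.1952 F3424
G1 X12.1736 Y137.5575 F3424
G1 X20.3719 Y131.6010 F3424
G1 X30.5057 Y131.6010 F3424
G1 X38.7040 Y137.5575 F3424
G1 X41.8355 Y147.1952 F3424
M5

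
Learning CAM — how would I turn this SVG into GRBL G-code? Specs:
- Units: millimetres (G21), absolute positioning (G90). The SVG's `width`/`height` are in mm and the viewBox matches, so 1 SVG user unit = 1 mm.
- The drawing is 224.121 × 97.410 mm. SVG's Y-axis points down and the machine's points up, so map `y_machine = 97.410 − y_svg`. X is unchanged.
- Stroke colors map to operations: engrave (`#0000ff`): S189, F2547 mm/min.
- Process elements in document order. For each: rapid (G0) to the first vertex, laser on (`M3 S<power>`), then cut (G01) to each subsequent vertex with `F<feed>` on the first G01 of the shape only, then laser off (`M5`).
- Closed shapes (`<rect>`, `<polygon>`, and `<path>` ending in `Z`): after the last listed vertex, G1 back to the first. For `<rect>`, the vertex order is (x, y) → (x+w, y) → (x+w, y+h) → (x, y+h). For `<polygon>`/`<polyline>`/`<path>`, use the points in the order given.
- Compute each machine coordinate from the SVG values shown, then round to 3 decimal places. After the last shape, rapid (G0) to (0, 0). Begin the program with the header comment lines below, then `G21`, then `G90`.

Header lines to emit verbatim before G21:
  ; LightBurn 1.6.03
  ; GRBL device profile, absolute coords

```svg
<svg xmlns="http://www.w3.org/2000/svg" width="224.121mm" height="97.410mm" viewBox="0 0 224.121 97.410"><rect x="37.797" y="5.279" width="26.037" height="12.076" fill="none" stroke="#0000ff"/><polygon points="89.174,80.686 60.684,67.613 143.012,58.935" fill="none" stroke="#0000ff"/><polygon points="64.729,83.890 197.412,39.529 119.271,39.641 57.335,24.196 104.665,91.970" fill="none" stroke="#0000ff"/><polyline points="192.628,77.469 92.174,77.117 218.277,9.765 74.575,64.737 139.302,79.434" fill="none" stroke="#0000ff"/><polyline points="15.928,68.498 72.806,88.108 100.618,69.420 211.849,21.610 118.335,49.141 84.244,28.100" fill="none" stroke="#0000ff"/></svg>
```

1 u = 1 mm; y_m = 97.410 − y.

[1] `<rect>` rectangle, #0000ff→engrave S189 F2547: (37.797,92.131) → (63.834,92.131) → (63.834,80.055) → (37.797,80.055) → (37.797,92.131) (closed)

[2] `<polygon>` closed polygon, #0000ff→engrave S189 F2547: (89.174,16.724) → (60.684,29.797) → (143.012,38.475) → (89.174,16.724) (closed)

[3] `<polygon>` closed polygon, #0000ff→engrave S189 F2547: (64.729,13.520) → (197.412,57.881) → (119.271,57.769) → (57.335,73.214) → (104.665,5.440) → (64.729,13.520) (closed)

[4] `<polyline>` open polyline, #0000ff→engrave S189 F2547: (192.628,19.941) → (92.174,20.293) → (218.277,87.645) → (74.575,32.673) → (139.302,17.976)

[5] `<polyline>` open polyline, #0000ff→engrave S189 F2547: (15.928,28.912) → (72.806,9.302) → (100.618,27.990) → (211.849,75.800) → (118.335,48.269) → (84.244,69.310)

; LightBurn 1.6.03
; GRBL device profile, absolute coords
G21
G90
G0 X37.797 Y92.131
M3 S189
G01 X63.834 Y92.131 F2547
G01 X63.834 Y80.055
G01 X37.797 Y80.055
G01 X37.797 Y92.131
M5
G0 X89.174 Y16.724
M3 S189
G01 X60.684 Y29.797 F2547
G01 X143.012 Y38.475
G01 X89.174 Y16.724
M5
G0 X64.729 Y13.520
M3 S189
G01 X197.412 Y57.881 F2547
G01 X119.271 Y57.769
G01 X57.335 Y73.214
G01 X104.665 Y5.440
G01 X64.729 Y13.520
M5
G0 X192.628 Y19.941
M3 S189
G01 X92.174 Y20.293 F2547
G01 X218.277 Y87.645
G01 X74.575 Y32.673
G01 X139.302 Y17.976
M5
G0 X15.928 Y28.912
M3 S189
G01 X72.806 Y9.302 F2547
G01 X100.618 Y27.990
G01 X211.849 Y75.800
G01 X118.335 Y48.269
G01 X84.244 Y69.310
M5
G0 X0.000 Y0.000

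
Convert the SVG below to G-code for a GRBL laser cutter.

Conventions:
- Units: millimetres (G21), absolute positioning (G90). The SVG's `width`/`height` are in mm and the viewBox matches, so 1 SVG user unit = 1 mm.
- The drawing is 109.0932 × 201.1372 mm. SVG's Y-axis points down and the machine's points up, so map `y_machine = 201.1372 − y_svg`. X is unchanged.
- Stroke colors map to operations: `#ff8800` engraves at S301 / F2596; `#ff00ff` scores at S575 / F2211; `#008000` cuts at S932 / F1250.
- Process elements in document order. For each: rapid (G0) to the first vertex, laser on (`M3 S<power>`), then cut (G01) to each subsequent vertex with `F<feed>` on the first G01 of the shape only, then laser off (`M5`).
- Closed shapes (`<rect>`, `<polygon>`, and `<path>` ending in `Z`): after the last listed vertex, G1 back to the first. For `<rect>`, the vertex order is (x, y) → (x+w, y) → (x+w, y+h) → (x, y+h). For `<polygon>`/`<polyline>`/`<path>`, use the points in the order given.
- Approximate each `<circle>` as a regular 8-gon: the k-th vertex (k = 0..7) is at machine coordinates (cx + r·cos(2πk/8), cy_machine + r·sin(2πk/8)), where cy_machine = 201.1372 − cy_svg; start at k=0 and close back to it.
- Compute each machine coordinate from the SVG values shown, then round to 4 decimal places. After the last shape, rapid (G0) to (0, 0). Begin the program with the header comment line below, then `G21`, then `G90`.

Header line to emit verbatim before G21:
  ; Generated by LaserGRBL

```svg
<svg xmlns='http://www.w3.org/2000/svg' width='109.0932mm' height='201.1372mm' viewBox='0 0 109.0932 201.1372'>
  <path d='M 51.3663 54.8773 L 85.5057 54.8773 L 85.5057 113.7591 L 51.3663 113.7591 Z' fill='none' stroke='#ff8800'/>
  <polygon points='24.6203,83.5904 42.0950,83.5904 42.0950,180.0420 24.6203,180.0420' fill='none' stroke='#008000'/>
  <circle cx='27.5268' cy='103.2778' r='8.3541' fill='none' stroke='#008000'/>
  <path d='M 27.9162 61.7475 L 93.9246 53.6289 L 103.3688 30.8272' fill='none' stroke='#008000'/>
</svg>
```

; Generated by LaserGRBL
G21
G90
G0 X51.3663 Y146.2599
M3 S301
G01 X85.5057 Y146.2599 F2596
G01 X85.5057 Y87.3781
G01 X51.3663 Y87.3781
G01 X51.3663 Y146.2599
M5
G0 X24.6203 Y117.5468
M3 S932
G01 X42.0950 Y117.5468 F1250
G01 X42.0950 Y21.0952
G01 X24.6203 Y21.0952
G01 X24.6203 Y117.5468
M5
G0 X35.8809 Y97.8594
M3 S932
G01 X33.4340 Y103.7666 F1250
G01 X27.5268 Y106.2135
G01 X21.6196 Y103.7666
G01 X19.1727 Y97.8594
G01 X21.6196 Y91.9522
G01 X27.5268 Y89.5053
G01 X33.4340 Y91.9522
G01 X35.8809 Y97.8594
M5
G0 X27.9162 Y139.3897
M3 S932
G01 X93.9246 Y147.5083 F1250
G01 X103.3688 Y170.3100
M5
G0 X0.0000 Y0.0000

Since the viewBox matches the mm dimensions, user units are millimetres directly. The only transform is the Y-flip y_m = 201.1372 − y_svg.

Shape 1 is a rectangle drawn with `<path>`. Its stroke #ff8800 means engrave at S301, F2596. After flipping Y the toolpath is (51.3663,146.2599) → (85.5057,146.2599) → (85.5057,87.3781) → (51.3663,87.3781) → (51.3663,146.2599), returning to the start.

Shape 2 is a rectangle drawn with `<polygon>`. Its stroke #008000 means cut at S932, F1250. After flipping Y the toolpath is (24.6203,117.5468) → (42.0950,117.5468) → (42.0950,21.0952) → (24.6203,21.0952) → (24.6203,117.5468), returning to the start.

Shape 3 is a circle drawn with `<circle>`. Its stroke #008000 means cut at S932, F1250. After flipping Y the toolpath is (35.8809,97.8594) → (33.4340,103.7666) → (27.5268,106.2135) → (21.6196,103.7666) → (19.1727,97.8594) → (21.6196,91.9522) → (27.5268,89.5053) → (33.4340,91.9522) → (35.8809,97.8594), returning to the start.

Shape 4 is a open polyline drawn with `<path>`. Its stroke #008000 means cut at S932, F1250. After flipping Y the toolpath is (27.9162,139.3897) → (93.9246,147.5083) → (103.3688,170.3100).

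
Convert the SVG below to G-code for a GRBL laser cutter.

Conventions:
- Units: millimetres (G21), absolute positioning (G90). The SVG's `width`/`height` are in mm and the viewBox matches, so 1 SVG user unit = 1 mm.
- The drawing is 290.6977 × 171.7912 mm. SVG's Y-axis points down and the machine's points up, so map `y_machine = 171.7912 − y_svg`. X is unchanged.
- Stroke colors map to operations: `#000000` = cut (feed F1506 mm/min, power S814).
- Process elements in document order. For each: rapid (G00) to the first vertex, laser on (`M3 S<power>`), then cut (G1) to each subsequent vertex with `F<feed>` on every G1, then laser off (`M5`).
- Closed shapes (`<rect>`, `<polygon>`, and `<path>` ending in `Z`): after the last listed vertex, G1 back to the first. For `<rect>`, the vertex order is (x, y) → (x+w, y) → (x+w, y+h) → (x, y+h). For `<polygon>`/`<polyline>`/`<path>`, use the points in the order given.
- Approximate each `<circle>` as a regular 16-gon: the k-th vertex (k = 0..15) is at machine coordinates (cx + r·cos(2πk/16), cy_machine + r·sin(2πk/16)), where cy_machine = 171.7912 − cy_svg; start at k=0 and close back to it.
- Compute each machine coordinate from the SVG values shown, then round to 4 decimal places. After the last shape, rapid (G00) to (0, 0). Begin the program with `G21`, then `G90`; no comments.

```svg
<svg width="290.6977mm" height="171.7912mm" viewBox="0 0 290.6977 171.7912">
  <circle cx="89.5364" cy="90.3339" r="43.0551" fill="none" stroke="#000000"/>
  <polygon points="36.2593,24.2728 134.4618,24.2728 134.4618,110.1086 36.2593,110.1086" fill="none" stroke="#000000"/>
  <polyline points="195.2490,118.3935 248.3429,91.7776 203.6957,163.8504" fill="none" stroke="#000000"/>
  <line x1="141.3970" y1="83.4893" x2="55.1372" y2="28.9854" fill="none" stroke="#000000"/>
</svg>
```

Since the viewBox matches the mm dimensions, user units are millimetres directly. The only transform is the Y-flip y_m = 171.7912 − y_svg.

Shape 1 is a circle drawn with `<circle>`. Its stroke #000000 means cut at S814, F1506. After flipping Y the toolpath is (132.5915,81.4573) → (129.3141,97.9338) → (119.9810,111.9019) → (106.0129,121.2350) → (89.5364,124.5124) → (73.0599,121.2350) → (59.0918,111.9019) → (49.7587,97.9338) → (46.4813,81.4573) → (49.7587,64.9808) → (59.0918,51.0127) → (73.0599,41.6796) → (89.5364,38.4022) → (106.0129,41.6796) → (119.9810,51.0127) → (129.3141,64.9808) → (132.5915,81.4573), returning to the start.

Shape 2 is a rectangle drawn with `<polygon>`. Its stroke #000000 means cut at S814, F1506. After flipping Y the toolpath is (36.2593,147.5184) → (134.4618,147.5184) → (134.4618,61.6826) → (36.2593,61.6826) → (36.2593,147.5184), returning to the start.

Shape 3 is a open polyline drawn with `<polyline>`. Its stroke #000000 means cut at S814, F1506. After flipping Y the toolpath is (195.2490,53.3977) → (248.3429,80.0136) → (203.6957,7.9408).

Shape 4 is a line segment drawn with `<line>`. Its stroke #000000 means cut at S814, F1506. After flipping Y the toolpath is (141.3970,88.3019) → (55.1372,142.8058).

G21
G90
G00 X132.5915 Y81.4573
M3 S814
G1 X129.3141 Y97.9338 F1506
G1 X119.9810 Y111.9019 F1506
G1 X106.0129 Y121.2350 F1506
G1 X89.5364 Y124.5124 F1506
G1 X73.0599 Y121.2350 F1506
G1 X59.0918 Y111.9019 F1506
G1 X49.7587 Y97.9338 F1506
G1 X46.4813 Y81.4573 F1506
G1 X49.7587 Y64.9808 F1506
G1 X59.0918 Y51.0127 F1506
G1 X73.0599 Y41.6796 F1506
G1 X89.5364 Y38.4022 F1506
G1 X106.0129 Y41.6796 F1506
G1 X119.9810 Y51.0127 F1506
G1 X129.3141 Y64.9808 F1506
G1 X132.5915 Y81.4573 F1506
M5
G00 X36.2593 Y147.5184
M3 S814
G1 X134.4618 Y147.5184 F1506
G1 X134.4618 Y61.6826 F1506
G1 X36.2593 Y61.6826 F1506
G1 X36.2593 Y147.5184 F1506
M5
G00 X195.2490 Y53.3977
M3 S814
G1 X248.3429 Y80.0136 F1506
G1 X203.6957 Y7.9408 F1506
M5
G00 X141.3970 Y88.3019
M3 S814
G1 X55.1372 Y142.8058 F1506
M5
G00 X0.0000 Y0.0000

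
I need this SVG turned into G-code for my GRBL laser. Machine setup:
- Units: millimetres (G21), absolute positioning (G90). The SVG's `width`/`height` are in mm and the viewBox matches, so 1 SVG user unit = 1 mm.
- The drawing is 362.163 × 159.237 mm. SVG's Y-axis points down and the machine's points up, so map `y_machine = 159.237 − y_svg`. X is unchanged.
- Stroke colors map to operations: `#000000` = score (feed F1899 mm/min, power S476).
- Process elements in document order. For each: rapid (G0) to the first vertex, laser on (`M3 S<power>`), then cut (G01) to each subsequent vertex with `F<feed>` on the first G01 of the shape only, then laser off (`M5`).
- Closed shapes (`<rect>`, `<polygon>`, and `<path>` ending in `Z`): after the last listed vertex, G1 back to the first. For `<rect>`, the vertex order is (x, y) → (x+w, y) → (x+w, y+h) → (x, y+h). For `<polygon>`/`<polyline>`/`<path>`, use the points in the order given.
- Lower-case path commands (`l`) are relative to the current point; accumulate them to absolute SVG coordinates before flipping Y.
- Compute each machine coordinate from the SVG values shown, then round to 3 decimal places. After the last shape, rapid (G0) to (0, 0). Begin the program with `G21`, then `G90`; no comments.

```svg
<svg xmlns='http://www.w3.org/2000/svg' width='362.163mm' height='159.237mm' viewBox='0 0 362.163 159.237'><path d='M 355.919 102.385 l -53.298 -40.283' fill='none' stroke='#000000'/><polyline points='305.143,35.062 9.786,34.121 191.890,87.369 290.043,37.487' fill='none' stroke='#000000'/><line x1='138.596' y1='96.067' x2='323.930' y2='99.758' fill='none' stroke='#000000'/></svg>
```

G21
G90
G0 X355.919 Y56.852
M3 S476
G01 X302.621 Y97.135 F1899
M5
G0 X305.143 Y124.175
M3 S476
G01 X9.786 Y125.116 F1899
G01 X191.890 Y71.868
G01 X290.043 Y121.750
M5
G0 X138.596 Y63.170
M3 S476
G01 X323.930 Y59.479 F1899
M5
G0 X0.000 Y0.000

Since the viewBox matches the mm dimensions, user units are millimetres directly. The only transform is the Y-flip y_m = 159.237 − y_svg.

Shape 1 is a line segment drawn with `<path>`. Its stroke #000000 means score at S476, F1899. After flipping Y the toolpath is (355.919,56.852) → (302.621,97.135).

Shape 2 is a open polyline drawn with `<polyline>`. Its stroke #000000 means score at S476, F1899. After flipping Y the toolpath is (305.143,124.175) → (9.786,125.116) → (191.890,71.868) → (290.043,121.750).

Shape 3 is a line segment drawn with `<line>`. Its stroke #000000 means score at S476, F1899. After flipping Y the toolpath is (138.596,63.170) → (323.930,59.479).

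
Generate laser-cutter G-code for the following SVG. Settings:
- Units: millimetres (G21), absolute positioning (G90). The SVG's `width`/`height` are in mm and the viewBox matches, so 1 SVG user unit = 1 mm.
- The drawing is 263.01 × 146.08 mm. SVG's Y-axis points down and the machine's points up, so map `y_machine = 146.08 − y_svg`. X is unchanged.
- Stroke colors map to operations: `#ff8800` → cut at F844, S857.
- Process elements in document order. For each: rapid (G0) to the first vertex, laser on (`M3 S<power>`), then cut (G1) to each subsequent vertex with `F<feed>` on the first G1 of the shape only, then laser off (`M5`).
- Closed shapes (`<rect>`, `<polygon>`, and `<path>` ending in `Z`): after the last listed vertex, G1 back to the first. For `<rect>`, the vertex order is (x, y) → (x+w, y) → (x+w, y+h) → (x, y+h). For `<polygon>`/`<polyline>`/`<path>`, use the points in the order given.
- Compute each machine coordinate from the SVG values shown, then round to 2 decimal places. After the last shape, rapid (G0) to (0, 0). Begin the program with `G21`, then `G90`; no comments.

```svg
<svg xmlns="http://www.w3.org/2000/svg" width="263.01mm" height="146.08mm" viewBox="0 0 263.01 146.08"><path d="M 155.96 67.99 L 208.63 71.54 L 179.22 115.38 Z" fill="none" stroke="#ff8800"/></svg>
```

1 u = 1 mm; y_m = 146.08 − y.

[1] `<path>` regular polygon, #ff8800→cut S857 F844: (155.96,78.09) → (208.63,74.54) → (179.22,30.70) → (155.96,78.09) (closed)

G21
G90
G0 X155.96 Y78.09
M3 S857
G1 X208.63 Y74.54 F844
G1 X179.22 Y30.70
G1 X155.96 Y78.09
M5
G0 X0.00 Y0.00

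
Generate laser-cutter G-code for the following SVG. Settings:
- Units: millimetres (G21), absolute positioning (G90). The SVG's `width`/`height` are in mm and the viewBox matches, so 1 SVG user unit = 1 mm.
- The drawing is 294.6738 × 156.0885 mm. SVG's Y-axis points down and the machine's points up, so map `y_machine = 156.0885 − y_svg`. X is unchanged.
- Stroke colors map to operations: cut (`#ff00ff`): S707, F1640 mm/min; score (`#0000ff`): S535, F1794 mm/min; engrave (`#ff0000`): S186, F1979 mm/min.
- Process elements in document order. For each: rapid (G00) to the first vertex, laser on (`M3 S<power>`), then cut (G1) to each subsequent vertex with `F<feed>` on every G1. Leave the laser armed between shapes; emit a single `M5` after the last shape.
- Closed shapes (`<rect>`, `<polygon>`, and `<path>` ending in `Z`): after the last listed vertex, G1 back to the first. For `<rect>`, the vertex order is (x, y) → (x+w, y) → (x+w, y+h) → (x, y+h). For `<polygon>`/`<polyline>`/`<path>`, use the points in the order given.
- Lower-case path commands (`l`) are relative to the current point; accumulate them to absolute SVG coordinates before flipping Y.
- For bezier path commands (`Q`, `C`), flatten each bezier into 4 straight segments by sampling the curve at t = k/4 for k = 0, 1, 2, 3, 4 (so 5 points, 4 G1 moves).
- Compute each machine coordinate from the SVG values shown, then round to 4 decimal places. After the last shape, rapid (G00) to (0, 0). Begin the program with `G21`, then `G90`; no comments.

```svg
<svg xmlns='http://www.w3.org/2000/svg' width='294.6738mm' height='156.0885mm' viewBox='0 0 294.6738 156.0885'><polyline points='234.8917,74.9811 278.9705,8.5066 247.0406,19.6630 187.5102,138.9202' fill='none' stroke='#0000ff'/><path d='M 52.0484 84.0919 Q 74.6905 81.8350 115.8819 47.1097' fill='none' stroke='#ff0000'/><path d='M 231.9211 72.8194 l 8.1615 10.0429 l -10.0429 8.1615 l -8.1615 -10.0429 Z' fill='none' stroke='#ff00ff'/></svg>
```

viewBox `0 0 294.6738 156.0885` with mm width/height → 1 unit = 1 mm. Flip: y_m = 156.0885 − y_svg.

**Shape 1** — `<polyline>` open polyline, stroke `#0000ff` → score (S535, F1794). Machine vertices: (234.8917,81.1074) → (278.9705,147.5819) → (247.0406,136.4255) → (187.5102,17.1683). Open path.

**Shape 2** — `<path>` quadratic bezier, stroke `#ff0000` → engrave (S186, F1979). Control points (SVG): P0=(52.0484,84.0919), P1=(74.6905,81.8350), P2=(115.8819,47.1097); sampled at t=k/4. Machine vertices: (52.0484,71.9966) → (64.5288,75.1543) → (79.3278,82.3706) → (96.4455,93.6454) → (115.8819,108.9788). Open path.

**Shape 3** — `<path>` regular polygon, stroke `#ff00ff` → cut (S707, F1640). Machine vertices: (231.9211,83.2691) → (240.0826,73.2262) → (230.0397,65.0647) → (221.8782,75.1076) → (231.9211,83.2691). Closed: final G1 returns to the first vertex.

G21
G90
G00 X234.8917 Y81.1074
M3 S535
G1 X278.9705 Y147.5819 F1794
G1 X247.0406 Y136.4255 F1794
G1 X187.5102 Y17.1683 F1794
G00 X52.0484 Y71.9966
M3 S186
G1 X64.5288 Y75.1543 F1979
G1 X79.3278 Y82.3706 F1979
G1 X96.4455 Y93.6454 F1979
G1 X115.8819 Y108.9788 F1979
G00 X231.9211 Y83.2691
M3 S707
G1 X240.0826 Y73.2262 F1640
G1 X230.0397 Y65.0647 F1640
G1 X221.8782 Y75.1076 F1640
G1 X231.9211 Y83.2691 F1640
M5
G00 X0.0000 Y0.0000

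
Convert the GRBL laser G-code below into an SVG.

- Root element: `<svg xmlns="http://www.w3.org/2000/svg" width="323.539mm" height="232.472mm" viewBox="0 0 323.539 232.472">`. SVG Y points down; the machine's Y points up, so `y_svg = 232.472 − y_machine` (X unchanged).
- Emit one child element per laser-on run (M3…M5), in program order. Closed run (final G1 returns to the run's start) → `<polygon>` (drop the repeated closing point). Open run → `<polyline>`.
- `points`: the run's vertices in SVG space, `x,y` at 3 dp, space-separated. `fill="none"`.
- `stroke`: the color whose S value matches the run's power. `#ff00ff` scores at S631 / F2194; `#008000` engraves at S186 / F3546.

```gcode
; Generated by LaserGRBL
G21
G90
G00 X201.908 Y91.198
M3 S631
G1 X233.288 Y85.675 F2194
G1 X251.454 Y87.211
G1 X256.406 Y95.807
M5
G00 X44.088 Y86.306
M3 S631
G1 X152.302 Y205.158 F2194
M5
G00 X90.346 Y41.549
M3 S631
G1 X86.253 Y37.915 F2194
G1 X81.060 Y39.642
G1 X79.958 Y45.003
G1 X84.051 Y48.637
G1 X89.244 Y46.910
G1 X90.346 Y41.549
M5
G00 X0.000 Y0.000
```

y_svg = 232.472 − y_m. Every run uses S631, so all elements get stroke `#ff00ff` (score).

[1] open run; points: 201.908,141.274 233.288,146.797 251.454,145.261 256.406,136.665

[2] open run; points: 44.088,146.166 152.302,27.314

[3] closed run; points: 90.346,190.923 86.253,194.557 81.060,192.830 79.958,187.469 84.051,183.835 89.244,185.562

<svg xmlns="http://www.w3.org/2000/svg" width="323.539mm" height="232.472mm" viewBox="0 0 323.539 232.472">
  <polyline points="201.908,141.274 233.288,146.797 251.454,145.261 256.406,136.665" fill="none" stroke="#ff00ff"/>
  <polyline points="44.088,146.166 152.302,27.314" fill="none" stroke="#ff00ff"/>
  <polygon points="90.346,190.923 86.253,194.557 81.060,192.830 79.958,187.469 84.051,183.835 89.244,185.562" fill="none" stroke="#ff00ff"/>
</svg>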